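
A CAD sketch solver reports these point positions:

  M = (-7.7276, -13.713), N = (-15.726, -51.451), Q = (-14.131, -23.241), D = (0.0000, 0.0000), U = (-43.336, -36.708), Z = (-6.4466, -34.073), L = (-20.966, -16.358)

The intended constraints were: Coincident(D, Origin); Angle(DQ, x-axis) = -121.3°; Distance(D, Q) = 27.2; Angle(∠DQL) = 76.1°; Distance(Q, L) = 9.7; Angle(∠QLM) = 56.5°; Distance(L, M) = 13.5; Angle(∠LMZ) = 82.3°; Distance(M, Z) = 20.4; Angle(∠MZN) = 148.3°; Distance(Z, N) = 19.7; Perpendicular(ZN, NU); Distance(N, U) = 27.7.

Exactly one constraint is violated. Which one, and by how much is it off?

Distance(N, U) = 27.7 — off by 3.60.

D = (0.00, 0.00) ✓; DQ at -121.3° ✓; |DQ| = 27.20 ✓; ∠DQL = 76.10° ✓; |QL| = 9.700 ✓; ∠QLM = 56.50° ✓; |LM| = 13.50 ✓; ∠LMZ = 82.30° ✓; |MZ| = 20.40 ✓; ∠MZN = 148.3° ✓; |ZN| = 19.70 ✓; ∠(ZN, NU) = 90.00° ✓; |NU| = 31.30 ✗.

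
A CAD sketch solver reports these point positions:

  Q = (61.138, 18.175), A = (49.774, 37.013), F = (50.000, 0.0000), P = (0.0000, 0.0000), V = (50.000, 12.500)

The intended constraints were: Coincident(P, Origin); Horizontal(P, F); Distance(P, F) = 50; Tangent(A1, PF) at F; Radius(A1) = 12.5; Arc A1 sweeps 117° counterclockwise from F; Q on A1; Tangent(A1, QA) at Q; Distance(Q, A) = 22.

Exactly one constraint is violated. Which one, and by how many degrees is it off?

Tangent(A1, QA) at Q — off by 4.10°.

P = (0.00, 0.00) ✓; P.y = 0.00, F.y = 0.00 ✓; |PF| = 50.00 ✓; ∠(VF, FP) = 90.00° ✓; |VF| = 12.50 ✓; bearing(V→Q) − bearing(V→F) = 117.0° ✓; |VQ| = 12.50 ✓; ∠(VQ, QA) = 85.90° ✗; |QA| = 22.00 ✓.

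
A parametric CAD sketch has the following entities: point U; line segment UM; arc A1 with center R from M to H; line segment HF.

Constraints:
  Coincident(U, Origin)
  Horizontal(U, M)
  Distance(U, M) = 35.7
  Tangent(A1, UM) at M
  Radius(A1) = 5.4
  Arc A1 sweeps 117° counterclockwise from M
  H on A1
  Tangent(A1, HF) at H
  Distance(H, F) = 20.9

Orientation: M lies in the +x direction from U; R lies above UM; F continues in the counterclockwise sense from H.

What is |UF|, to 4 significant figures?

40.78

U is at the origin; UM is horizontal with |UM| = 35.7 and M on the +x side, so M = (35.70, 0.000). Tangency of A1 to UM means the radius RM is perpendicular to UM, so R = M + (0, 5.4) = (35.70, 5.400). On A1, M sits at bearing -90° from R; a 117° counterclockwise sweep puts H at bearing 27°, so H = R + 5.4·(cos 27°, sin 27°) = (40.51, 7.852). A1 meets HF tangentially, so RH is at right angles to HF, so HF runs along (−sin 27°, cos 27°); with |HF| = 20.9, F = (31.02, 26.47). Then |UF| = |F − U| = 40.78.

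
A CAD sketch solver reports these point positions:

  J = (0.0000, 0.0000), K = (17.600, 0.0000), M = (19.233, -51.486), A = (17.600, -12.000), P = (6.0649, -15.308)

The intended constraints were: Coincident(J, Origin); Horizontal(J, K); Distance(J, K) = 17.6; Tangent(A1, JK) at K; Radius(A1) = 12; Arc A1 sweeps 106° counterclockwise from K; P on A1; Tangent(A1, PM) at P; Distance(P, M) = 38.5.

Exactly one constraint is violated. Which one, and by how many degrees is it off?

Tangent(A1, PM) at P — off by 4.00°.

J = (0.00, 0.00) ✓; J.y = 0.00, K.y = 0.00 ✓; |JK| = 17.60 ✓; ∠(AK, KJ) = 90.00° ✓; |AK| = 12.00 ✓; bearing(A→P) − bearing(A→K) = 106.0° ✓; |AP| = 12.00 ✓; ∠(AP, PM) = 86.00° ✗; |PM| = 38.50 ✓.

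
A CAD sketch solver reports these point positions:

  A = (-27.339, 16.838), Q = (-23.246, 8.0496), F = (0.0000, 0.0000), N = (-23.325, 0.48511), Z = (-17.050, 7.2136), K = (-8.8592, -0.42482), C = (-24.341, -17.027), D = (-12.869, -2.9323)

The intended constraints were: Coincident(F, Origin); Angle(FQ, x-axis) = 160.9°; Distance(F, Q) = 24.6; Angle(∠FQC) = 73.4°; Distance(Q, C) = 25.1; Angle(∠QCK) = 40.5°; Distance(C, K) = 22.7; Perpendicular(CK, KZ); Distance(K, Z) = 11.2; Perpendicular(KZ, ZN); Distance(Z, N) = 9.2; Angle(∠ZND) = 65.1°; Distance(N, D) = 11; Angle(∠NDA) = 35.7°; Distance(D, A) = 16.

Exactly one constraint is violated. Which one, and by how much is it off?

Distance(D, A) = 16 — off by 8.50.

F = (0.00, 0.00) ✓; FQ at 160.9° ✓; |FQ| = 24.60 ✓; ∠FQC = 73.40° ✓; |QC| = 25.10 ✓; ∠QCK = 40.50° ✓; |CK| = 22.70 ✓; ∠(CK, KZ) = 90.00° ✓; |KZ| = 11.20 ✓; ∠(KZ, ZN) = 90.00° ✓; |ZN| = 9.200 ✓; ∠ZND = 65.10° ✓; |ND| = 11.00 ✓; ∠NDA = 35.70° ✓; |DA| = 24.50 ✗.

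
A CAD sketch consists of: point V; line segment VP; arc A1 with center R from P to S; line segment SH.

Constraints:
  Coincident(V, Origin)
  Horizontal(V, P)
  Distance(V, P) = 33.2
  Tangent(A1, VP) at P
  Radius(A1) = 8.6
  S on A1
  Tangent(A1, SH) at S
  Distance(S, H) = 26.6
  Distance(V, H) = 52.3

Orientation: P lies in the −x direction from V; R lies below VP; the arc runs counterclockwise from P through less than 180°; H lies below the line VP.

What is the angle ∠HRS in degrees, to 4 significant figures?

72.08°

Checks: V.y = 0.00, P.y = 0.00 ✓; |RS| = 8.600 ✓; ∠(RS, SH) = 90.00° ✓; |SH| = 26.60 ✓; |VH| = 52.30 ✓.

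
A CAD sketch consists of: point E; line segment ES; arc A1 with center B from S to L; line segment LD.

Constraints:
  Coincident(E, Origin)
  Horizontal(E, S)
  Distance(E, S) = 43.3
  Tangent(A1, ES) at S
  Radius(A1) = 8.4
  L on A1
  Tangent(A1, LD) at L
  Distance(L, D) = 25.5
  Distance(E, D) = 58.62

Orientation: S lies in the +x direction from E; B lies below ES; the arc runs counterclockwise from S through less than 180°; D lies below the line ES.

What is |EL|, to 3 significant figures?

37.8

Checks: |ES| = 43.30 ✓; |BL| = 8.400 ✓; ∠(BL, LD) = 90.00° ✓; |LD| = 25.50 ✓; |ED| = 58.62 ✓.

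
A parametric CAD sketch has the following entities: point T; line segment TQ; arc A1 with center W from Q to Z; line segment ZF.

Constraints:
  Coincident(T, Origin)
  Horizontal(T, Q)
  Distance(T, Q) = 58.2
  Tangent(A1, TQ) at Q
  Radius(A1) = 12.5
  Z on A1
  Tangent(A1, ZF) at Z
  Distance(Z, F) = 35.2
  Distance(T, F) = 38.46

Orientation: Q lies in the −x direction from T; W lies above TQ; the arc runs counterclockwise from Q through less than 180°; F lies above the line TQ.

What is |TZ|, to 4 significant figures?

49.31

Checks: |WZ| = 12.50 ✓; ∠(WZ, ZF) = 90.00° ✓; |ZF| = 35.20 ✓; |TF| = 38.46 ✓.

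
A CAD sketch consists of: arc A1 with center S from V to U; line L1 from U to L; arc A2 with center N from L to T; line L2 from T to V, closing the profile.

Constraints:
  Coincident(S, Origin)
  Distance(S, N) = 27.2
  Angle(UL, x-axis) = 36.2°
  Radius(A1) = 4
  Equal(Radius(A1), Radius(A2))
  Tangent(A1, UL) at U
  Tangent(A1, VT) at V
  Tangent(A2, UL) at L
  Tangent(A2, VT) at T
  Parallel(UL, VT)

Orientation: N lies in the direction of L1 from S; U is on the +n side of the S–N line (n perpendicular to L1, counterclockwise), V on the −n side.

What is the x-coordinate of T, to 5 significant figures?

24.312

The slot axis is L1's direction at 36.2°, so u = (cos 36.2°, sin 36.2°) = (0.80696, 0.59061) and n = (−sin 36.2°, cos 36.2°) = (-0.59061, 0.80696). S is at the origin and N lies 27.2 along u from S, so N = 27.2·u = (21.949, 16.064). Tangency of A1 to both parallel lines with radius 4.0 puts U and V at S ± 4.0·n: U = (-2.3624, 3.2278), V = (2.3624, -3.2278). Equal radii place L and T the same way about N: L = N + 4.0·n = (19.587, 19.292), T = N − 4.0·n = (24.312, 12.837). So T.x = 24.312.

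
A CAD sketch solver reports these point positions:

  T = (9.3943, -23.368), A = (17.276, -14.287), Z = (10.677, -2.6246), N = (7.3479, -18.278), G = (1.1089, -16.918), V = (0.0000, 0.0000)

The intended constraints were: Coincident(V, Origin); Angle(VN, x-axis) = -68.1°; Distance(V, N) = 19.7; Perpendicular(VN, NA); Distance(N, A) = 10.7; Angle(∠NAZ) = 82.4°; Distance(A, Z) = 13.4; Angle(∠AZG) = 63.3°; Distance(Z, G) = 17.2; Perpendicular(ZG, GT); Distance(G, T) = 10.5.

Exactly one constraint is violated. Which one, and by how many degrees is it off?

Perpendicular(ZG, GT) — off by 4.10°.

V = (0.00, 0.00) ✓; VN at -68.10° ✓; |VN| = 19.70 ✓; ∠(VN, NA) = 90.00° ✓; |NA| = 10.70 ✓; ∠NAZ = 82.40° ✓; |AZ| = 13.40 ✓; ∠AZG = 63.30° ✓; |ZG| = 17.20 ✓; ∠(ZG, GT) = 85.90° ✗; |GT| = 10.50 ✓.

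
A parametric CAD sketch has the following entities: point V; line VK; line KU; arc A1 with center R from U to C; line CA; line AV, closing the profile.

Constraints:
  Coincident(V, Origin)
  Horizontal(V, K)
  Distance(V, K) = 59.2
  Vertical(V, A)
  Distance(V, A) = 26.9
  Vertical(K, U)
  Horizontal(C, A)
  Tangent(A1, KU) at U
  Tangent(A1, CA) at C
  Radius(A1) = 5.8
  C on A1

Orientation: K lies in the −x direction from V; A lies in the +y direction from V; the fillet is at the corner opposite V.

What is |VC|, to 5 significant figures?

59.793

V is at the origin; V and K share the same y with |VK| = 59.2 and K on the −x side, so K = (-59.200, 0.0000). VA is vertical with |VA| = 26.9 and A on the +y side, so A = (0.0000, 26.900). The virtual corner opposite V is at (-59.200, 26.900). Since A1 is tangent to KU there, RU ⟂ KU and tangency of A1 to CA means the radius RC is perpendicular to CA, with radius 5.8, so the center R sits 5.8 in from both sides at R = (-53.400, 21.100). That places the tangent points at U = (-59.200, 21.100) on KU and C = (-53.400, 26.900) on CA. Then |VC| = |C − V| = 59.793.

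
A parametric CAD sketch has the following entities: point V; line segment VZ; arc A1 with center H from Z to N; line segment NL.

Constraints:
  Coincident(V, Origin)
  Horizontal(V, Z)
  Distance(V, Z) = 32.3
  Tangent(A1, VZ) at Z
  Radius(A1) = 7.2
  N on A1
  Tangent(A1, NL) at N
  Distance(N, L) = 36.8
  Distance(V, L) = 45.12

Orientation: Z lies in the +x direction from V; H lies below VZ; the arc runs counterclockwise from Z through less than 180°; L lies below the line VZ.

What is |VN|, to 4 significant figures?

25.89

V is at the origin; V and Z share the same y with |VZ| = 32.3 and Z on the +x side, so Z = (32.30, 0.000). Tangency of A1 to VZ means the radius HZ is perpendicular to VZ, so H = Z + (0, -7.2) = (32.30, -7.200). Since HN ⟂ NL (tangency), |HL| = √(7.2² + 36.8²) = 37.50 regardless of where N sits on A1. So L lies on both circle(V, 45.12) and circle(H, 37.50); the below-VZ intersection is L = (17.42, -41.62). N is the foot of the tangent from L: N = (25.27, -5.666).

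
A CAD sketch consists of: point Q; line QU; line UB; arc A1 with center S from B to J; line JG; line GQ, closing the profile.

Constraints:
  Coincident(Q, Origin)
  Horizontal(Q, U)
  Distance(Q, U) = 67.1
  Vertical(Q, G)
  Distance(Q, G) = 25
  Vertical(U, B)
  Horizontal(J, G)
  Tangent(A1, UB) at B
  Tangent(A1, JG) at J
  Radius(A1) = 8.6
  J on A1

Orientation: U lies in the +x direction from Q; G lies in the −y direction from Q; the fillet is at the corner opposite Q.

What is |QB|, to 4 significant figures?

69.08

Q is at the origin; Q and U share the same y with |QU| = 67.1 and U on the +x side, so U = (67.10, 0.000). QG is vertical with |QG| = 25.0 and G on the −y side, so G = (0.000, -25.00). The virtual corner opposite Q is at (67.10, -25.00). The tangent condition forces SB to be normal to UB and since A1 is tangent to JG there, SJ ⟂ JG, with radius 8.6, so the center S sits 8.6 in from both sides at S = (58.50, -16.40). That places the tangent points at B = (67.10, -16.40) on UB and J = (58.50, -25.00) on JG. Then |QB| = |B − Q| = 69.08.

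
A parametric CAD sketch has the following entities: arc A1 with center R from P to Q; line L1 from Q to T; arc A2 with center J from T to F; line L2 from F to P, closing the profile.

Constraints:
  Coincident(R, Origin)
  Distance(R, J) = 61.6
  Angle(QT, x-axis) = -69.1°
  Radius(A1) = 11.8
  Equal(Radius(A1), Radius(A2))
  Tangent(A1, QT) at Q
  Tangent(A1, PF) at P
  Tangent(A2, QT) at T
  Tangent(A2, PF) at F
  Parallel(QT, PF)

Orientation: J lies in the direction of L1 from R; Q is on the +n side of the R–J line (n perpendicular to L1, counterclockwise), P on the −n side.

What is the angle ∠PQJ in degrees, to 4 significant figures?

79.16°

R is at the origin and J lies 61.6 along u from R, so J = 61.6·u = (21.98, -57.55). Tangency of A1 to both parallel lines with radius 11.8 puts Q and P at R ± 11.8·n: Q = (11.02, 4.210), P = (-11.02, -4.210). Then cos ∠PQJ = QP·QJ / (|QP||QJ|), giving 79.16°.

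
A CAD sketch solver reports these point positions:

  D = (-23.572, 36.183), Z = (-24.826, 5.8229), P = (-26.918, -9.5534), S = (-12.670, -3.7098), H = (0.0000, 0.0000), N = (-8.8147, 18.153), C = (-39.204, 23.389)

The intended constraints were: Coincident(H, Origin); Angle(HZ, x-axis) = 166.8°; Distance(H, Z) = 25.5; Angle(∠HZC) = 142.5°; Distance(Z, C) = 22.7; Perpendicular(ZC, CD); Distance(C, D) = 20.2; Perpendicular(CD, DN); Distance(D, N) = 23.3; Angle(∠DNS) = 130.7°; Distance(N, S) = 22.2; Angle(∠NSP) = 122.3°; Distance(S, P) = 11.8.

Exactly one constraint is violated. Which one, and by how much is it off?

Distance(S, P) = 11.8 — off by 3.60.

H = (0.00, 0.00) ✓; HZ at 166.8° ✓; |HZ| = 25.50 ✓; ∠HZC = 142.5° ✓; |ZC| = 22.70 ✓; ∠(ZC, CD) = 90.00° ✓; |CD| = 20.20 ✓; ∠(CD, DN) = 90.00° ✓; |DN| = 23.30 ✓; ∠DNS = 130.7° ✓; |NS| = 22.20 ✓; ∠NSP = 122.3° ✓; |SP| = 15.40 ✗.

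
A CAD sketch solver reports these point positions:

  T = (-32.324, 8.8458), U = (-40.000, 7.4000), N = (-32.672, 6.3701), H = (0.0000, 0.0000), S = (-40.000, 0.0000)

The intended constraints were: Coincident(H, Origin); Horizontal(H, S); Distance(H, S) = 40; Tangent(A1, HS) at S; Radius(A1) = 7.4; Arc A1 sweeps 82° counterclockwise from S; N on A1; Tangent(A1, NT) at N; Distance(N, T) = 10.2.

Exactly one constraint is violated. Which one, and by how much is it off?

Distance(N, T) = 10.2 — off by 7.70.

H = (0.00, 0.00) ✓; H.y = 0.00, S.y = 0.00 ✓; |HS| = 40.00 ✓; ∠(US, SH) = 90.00° ✓; |US| = 7.400 ✓; bearing(U→N) − bearing(U→S) = 82.00° ✓; |UN| = 7.400 ✓; ∠(UN, NT) = 90.00° ✓; |NT| = 2.500 ✗.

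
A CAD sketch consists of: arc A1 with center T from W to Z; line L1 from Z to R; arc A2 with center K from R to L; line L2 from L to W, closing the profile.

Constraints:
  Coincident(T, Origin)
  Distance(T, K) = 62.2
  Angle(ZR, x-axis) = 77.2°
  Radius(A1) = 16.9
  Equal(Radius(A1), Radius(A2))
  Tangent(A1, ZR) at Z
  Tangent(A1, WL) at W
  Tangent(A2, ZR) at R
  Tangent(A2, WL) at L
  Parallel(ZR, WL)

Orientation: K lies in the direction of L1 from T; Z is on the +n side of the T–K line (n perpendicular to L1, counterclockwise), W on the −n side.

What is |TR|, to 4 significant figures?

64.46

Tangency of A1 to both parallel lines with radius 16.9 puts Z and W at T ± 16.9·n: Z = (-16.48, 3.744), W = (16.48, -3.744). Equal radii place R and L the same way about K: R = K + 16.9·n = (-2.700, 64.40), L = K − 16.9·n = (30.26, 56.91). Then |TR| = |R − T| = 64.46.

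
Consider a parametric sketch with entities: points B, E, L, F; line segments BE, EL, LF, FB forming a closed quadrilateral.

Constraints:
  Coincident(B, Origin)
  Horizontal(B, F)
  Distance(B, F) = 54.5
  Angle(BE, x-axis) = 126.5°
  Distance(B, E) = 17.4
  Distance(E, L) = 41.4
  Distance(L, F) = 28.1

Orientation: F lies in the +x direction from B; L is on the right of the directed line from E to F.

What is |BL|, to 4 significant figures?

27.10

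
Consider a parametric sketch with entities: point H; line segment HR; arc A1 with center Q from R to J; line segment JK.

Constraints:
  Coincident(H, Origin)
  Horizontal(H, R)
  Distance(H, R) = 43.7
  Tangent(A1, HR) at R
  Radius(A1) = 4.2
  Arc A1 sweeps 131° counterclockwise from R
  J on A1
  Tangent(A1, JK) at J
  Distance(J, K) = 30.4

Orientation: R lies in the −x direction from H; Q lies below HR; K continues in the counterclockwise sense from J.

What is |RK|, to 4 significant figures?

34.28

H is at the origin; H and R share the same y with |HR| = 43.7 and R on the −x side, so R = (-43.70, 0.000). Since A1 is tangent to HR there, QR ⟂ HR, so Q = R + (0, -4.2) = (-43.70, -4.200). On A1, R sits at bearing 90° from Q; a 131° counterclockwise sweep puts J at bearing 221°, so J = Q + 4.2·(cos 221°, sin 221°) = (-46.87, -6.955). Since A1 is tangent to JK there, QJ ⟂ JK, so JK runs along (−sin 221°, cos 221°); with |JK| = 30.4, K = (-26.93, -29.90). Then |RK| = |K − R| = 34.28.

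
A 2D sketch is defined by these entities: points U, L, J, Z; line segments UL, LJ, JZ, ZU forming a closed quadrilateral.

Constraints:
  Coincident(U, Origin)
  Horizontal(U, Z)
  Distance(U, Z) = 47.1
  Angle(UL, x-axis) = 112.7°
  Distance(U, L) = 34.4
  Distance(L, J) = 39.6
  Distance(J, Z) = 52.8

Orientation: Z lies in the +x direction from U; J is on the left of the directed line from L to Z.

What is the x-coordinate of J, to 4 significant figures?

23.23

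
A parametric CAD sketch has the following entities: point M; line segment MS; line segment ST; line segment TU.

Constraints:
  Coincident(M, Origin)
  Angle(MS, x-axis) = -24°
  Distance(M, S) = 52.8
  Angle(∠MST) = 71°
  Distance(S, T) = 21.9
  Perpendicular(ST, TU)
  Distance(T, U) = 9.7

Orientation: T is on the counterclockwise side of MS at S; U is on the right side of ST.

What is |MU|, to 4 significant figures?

59.81

M is at the origin; MS runs at -24.0° with length 52.8, so S = 52.8·(cos -24.0°, sin -24.0°) = (48.24, -21.48). ∠MST = 71.0°, so ST runs at -24.0° + (180° − 71.0°) = 85.00° from the x-axis; with |ST| = 21.9, T = S + 21.9·(cos 85.00°, sin 85.00°) = (50.14, 0.3410). The perpendicularity gives TU at right angles to ST; with |TU| = 9.7 on the right of ST, U = T + 9.7·(0.9962, -0.08716) = (59.81, -0.5044). Then |MU| = |U − M| = 59.81.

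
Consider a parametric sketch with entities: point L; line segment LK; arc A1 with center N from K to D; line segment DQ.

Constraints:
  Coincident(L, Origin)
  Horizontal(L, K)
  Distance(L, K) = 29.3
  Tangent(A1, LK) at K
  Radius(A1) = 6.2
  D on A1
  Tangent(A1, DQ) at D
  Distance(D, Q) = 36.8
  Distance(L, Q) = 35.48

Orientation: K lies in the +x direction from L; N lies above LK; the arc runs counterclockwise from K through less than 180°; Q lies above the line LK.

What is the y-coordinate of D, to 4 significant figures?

10.88

Checks: |LK| = 29.30 ✓; |ND| = 6.200 ✓; ∠(ND, DQ) = 90.00° ✓; |DQ| = 36.80 ✓; |LQ| = 35.48 ✓.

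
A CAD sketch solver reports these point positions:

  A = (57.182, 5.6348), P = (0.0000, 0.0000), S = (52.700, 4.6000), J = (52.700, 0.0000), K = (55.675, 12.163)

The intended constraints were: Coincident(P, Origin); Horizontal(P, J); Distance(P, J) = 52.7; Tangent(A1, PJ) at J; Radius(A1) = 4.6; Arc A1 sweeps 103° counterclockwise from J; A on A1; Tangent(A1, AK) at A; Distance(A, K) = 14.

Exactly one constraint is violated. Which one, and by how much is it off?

Distance(A, K) = 14 — off by 7.30.

P = (0.00, 0.00) ✓; P.y = 0.00, J.y = 0.00 ✓; |PJ| = 52.70 ✓; ∠(SJ, JP) = 90.00° ✓; |SJ| = 4.600 ✓; bearing(S→A) − bearing(S→J) = 103.0° ✓; |SA| = 4.600 ✓; ∠(SA, AK) = 90.00° ✓; |AK| = 6.700 ✗.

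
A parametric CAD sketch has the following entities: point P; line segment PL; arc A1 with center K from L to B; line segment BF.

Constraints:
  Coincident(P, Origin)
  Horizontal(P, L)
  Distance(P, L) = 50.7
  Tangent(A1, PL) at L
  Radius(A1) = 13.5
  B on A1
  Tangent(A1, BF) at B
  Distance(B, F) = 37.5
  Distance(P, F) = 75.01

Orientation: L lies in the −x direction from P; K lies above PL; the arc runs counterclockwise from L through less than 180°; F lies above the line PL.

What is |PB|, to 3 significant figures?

42.6

Checks: |KB| = 13.50 ✓; ∠(KB, BF) = 90.00° ✓; |BF| = 37.50 ✓; |PF| = 75.01 ✓.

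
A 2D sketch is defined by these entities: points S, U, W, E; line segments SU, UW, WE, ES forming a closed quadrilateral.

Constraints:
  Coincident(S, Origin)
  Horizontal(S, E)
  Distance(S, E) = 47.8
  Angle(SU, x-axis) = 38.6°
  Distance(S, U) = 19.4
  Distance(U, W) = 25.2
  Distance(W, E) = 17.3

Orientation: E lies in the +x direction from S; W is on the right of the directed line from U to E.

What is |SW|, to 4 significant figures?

32.58

Checks: |UW| = 25.20 ✓; |WE| = 17.30 ✓.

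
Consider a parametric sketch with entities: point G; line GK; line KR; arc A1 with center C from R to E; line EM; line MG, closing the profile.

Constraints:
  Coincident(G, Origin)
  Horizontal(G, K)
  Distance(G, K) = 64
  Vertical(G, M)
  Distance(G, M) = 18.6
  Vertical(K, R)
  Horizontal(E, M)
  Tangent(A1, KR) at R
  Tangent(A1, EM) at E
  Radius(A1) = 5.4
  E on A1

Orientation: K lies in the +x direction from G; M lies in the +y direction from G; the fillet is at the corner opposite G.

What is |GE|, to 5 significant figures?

61.481

G is at the origin; GK is horizontal with |GK| = 64.0 and K on the +x side, so K = (64.000, 0.0000). GM is vertical with |GM| = 18.6 and M on the +y side, so M = (0.0000, 18.600). The virtual corner opposite G is at (64.000, 18.600). Tangency of A1 to KR means the radius CR is perpendicular to KR and tangency of A1 to EM means the radius CE is perpendicular to EM, with radius 5.4, so the center C sits 5.4 in from both sides at C = (58.600, 13.200). That places the tangent points at R = (64.000, 13.200) on KR and E = (58.600, 18.600) on EM. Then |GE| = |E − G| = 61.481.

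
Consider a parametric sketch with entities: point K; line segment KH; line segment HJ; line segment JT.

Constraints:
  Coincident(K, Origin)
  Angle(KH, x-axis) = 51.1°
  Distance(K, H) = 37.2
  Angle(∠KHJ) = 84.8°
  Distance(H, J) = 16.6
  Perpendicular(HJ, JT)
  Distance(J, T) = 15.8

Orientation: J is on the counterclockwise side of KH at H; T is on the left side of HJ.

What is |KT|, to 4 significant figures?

25.03

∠KHJ = 84.8°, so HJ runs at 51.1° + (180° − 84.8°) = 146.3° from the x-axis; with |HJ| = 16.6, J = H + 16.6·(cos 146.3°, sin 146.3°) = (9.550, 38.16). The perpendicularity gives JT at right angles to HJ; with |JT| = 15.8 on the left of HJ, T = J + 15.8·(-0.5548, -0.8320) = (0.7832, 25.02). Then |KT| = |T − K| = 25.03.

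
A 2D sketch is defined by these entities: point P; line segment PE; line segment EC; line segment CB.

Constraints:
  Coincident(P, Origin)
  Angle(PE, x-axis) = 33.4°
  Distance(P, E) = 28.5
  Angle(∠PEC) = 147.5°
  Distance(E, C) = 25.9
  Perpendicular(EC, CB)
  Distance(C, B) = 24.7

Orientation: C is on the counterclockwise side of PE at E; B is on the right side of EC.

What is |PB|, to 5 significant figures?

63.990

∠PEC = 147.5°, so EC runs at 33.4° + (180° − 147.5°) = 65.900° from the x-axis; with |EC| = 25.9, C = E + 25.9·(cos 65.900°, sin 65.900°) = (34.369, 39.331). The perpendicularity gives CB at right angles to EC; with |CB| = 24.7 on the right of EC, B = C + 24.7·(0.91283, -0.40833) = (56.916, 29.245). Then |PB| = |B − P| = 63.990.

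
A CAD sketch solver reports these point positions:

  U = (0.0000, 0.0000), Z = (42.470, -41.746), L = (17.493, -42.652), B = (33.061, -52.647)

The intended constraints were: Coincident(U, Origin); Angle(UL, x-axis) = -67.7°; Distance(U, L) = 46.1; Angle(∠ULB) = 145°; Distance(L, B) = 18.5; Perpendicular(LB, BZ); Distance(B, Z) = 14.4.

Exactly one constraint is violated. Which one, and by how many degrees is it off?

Perpendicular(LB, BZ) — off by 8.10°.

U = (0.00, 0.00) ✓; UL at -67.70° ✓; |UL| = 46.10 ✓; ∠ULB = 145.0° ✓; |LB| = 18.50 ✓; ∠(LB, BZ) = 81.90° ✗; |BZ| = 14.40 ✓.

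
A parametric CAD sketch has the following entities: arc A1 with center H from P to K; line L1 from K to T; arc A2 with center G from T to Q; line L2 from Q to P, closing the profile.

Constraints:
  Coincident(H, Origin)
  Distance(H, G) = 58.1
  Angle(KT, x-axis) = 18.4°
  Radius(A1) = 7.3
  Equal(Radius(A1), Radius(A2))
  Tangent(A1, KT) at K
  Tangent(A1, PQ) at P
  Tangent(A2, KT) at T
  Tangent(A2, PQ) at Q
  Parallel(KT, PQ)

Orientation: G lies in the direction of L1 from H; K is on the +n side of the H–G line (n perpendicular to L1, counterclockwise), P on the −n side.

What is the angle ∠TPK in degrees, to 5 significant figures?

75.894°

Tangency of A1 to both parallel lines with radius 7.3 puts K and P at H ± 7.3·n: K = (-2.3042, 6.9268), P = (2.3042, -6.9268). Equal radii place T and Q the same way about G: T = G + 7.3·n = (52.825, 25.266), Q = G − 7.3·n = (57.434, 11.412). Then cos ∠TPK = PT·PK / (|PT||PK|), giving 75.894°.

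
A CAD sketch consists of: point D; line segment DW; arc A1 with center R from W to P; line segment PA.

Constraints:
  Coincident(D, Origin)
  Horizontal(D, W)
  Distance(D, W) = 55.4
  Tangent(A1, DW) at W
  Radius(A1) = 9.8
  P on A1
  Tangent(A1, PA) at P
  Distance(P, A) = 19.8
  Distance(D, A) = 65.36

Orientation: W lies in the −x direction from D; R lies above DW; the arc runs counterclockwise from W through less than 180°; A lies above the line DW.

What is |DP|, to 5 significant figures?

49.252

D is at the origin; DW is horizontal with |DW| = 55.4 and W on the −x side, so W = (-55.400, 0.0000). Tangency of A1 to DW means the radius RW is perpendicular to DW, so R = W + (0, 9.8) = (-55.400, 9.8000). Since RP ⟂ PA (tangency), |RA| = √(9.8² + 19.8²) = 22.093 regardless of where P sits on A1. So A lies on both circle(D, 65.36) and circle(R, 22.093); the above-DW intersection is A = (-57.087, 31.828). P is the foot of the tangent from A: P = (-46.974, 14.805).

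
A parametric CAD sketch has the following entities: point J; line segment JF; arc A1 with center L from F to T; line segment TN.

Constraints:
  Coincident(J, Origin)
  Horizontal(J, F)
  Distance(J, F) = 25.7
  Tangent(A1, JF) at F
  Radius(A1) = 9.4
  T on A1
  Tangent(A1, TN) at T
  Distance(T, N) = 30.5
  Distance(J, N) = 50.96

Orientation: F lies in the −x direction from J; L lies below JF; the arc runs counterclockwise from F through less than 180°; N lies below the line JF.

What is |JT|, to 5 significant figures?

36.631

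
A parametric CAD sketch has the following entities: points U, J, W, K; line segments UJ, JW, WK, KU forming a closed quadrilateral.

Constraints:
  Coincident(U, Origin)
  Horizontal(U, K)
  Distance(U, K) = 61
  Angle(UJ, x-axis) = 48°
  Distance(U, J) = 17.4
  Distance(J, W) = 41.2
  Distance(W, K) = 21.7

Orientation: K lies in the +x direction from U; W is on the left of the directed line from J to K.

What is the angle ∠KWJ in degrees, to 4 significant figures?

104.1°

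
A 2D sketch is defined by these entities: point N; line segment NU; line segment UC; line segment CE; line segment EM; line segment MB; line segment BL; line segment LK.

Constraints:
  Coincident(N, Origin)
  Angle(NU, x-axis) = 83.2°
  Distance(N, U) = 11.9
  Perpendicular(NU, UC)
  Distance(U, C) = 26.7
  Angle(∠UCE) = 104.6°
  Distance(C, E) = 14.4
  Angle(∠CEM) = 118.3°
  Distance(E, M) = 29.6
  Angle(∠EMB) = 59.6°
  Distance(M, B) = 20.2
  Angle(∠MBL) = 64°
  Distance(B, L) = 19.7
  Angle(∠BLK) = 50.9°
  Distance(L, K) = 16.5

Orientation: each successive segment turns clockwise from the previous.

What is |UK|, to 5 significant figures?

30.767

N is at the origin; NU runs at 83.2° with length 11.9, so U = (1.4090, 11.816). NU is perpendicular to UC, so UC runs at -6.8000°; with |UC| = 26.7, C = (27.921, 8.6549). ∠UCE = 104.6° gives CE at -82.200° from the x-axis; with |CE| = 14.4, E = (29.875, -5.6119). ∠CEM = 118.3° gives EM at -143.90° from the x-axis; with |EM| = 29.6, M = (5.9590, -23.052). ∠EMB = 59.6° gives MB at 95.700° from the x-axis; with |MB| = 20.2, B = (3.9527, -2.9520). ∠MBL = 64.0° gives BL at -20.300° from the x-axis; with |BL| = 19.7, L = (22.429, -9.7866). ∠BLK = 50.9° gives LK at -149.40° from the x-axis; with |LK| = 16.5, K = (8.2269, -18.186). Then |UK| = |K − U| = 30.767.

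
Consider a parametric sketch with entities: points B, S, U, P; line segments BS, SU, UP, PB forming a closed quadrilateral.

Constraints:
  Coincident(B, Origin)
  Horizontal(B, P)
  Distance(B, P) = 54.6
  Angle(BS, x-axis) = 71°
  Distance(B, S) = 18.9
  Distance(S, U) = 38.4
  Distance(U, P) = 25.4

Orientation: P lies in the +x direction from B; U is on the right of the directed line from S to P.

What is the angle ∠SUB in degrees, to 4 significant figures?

29.48°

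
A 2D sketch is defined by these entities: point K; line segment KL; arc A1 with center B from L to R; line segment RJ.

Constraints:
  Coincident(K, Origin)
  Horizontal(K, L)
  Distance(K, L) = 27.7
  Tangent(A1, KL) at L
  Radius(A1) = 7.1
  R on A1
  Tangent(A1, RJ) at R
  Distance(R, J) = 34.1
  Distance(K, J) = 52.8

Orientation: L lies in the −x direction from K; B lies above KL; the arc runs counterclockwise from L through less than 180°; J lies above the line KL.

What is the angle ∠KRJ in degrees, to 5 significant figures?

134.03°

Checks: |BL| = 7.100 ✓; |BR| = 7.100 ✓; ∠(BR, RJ) = 90.00° ✓; |RJ| = 34.10 ✓; |KJ| = 52.80 ✓.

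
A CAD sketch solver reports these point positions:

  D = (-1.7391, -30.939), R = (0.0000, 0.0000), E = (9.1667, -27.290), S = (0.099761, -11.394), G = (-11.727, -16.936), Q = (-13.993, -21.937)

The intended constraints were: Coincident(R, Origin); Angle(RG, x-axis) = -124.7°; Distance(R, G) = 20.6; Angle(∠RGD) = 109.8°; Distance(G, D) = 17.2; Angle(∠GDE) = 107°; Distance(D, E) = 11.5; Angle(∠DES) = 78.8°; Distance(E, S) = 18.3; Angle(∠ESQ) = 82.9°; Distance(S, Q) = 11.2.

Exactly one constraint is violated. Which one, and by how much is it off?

Distance(S, Q) = 11.2 — off by 6.40.

R = (0.00, 0.00) ✓; RG at -124.7° ✓; |RG| = 20.60 ✓; ∠RGD = 109.8° ✓; |GD| = 17.20 ✓; ∠GDE = 107.0° ✓; |DE| = 11.50 ✓; ∠DES = 78.80° ✓; |ES| = 18.30 ✓; ∠ESQ = 82.90° ✓; |SQ| = 17.60 ✗.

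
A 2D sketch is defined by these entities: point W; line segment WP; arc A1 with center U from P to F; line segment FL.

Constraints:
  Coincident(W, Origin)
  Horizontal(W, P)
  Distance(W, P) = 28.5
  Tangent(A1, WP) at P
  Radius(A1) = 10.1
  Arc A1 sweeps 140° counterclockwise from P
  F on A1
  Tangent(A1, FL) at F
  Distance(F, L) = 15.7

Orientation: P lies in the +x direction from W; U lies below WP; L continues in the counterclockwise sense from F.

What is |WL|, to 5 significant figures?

44.027

W is at the origin; W and P share the same y with |WP| = 28.5 and P on the +x side, so P = (28.500, 0.0000). Tangency of A1 to WP means the radius UP is perpendicular to WP, so U = P + (0, -10.1) = (28.500, -10.100). On A1, P sits at bearing 90° from U; a 140° counterclockwise sweep puts F at bearing 230°, so F = U + 10.1·(cos 230°, sin 230°) = (22.008, -17.837). A1 meets FL tangentially, so UF is at right angles to FL, so FL runs along (−sin 230°, cos 230°); with |FL| = 15.7, L = (34.035, -27.929). Then |WL| = |L − W| = 44.027.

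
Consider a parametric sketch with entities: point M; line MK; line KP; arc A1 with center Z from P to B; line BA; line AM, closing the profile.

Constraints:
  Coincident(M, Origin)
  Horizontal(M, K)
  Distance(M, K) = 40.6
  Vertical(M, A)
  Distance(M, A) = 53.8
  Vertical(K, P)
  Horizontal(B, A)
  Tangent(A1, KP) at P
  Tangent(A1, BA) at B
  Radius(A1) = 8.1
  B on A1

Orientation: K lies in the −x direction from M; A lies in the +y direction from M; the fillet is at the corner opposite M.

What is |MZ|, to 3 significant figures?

56.1

M is at the origin; M and K share the same y with |MK| = 40.6 and K on the −x side, so K = (-40.6, 0.00). M and A share the same x with |MA| = 53.8 and A on the +y side, so A = (0.00, 53.8). The virtual corner opposite M is at (-40.6, 53.8). A1 meets KP tangentially, so ZP is at right angles to KP and tangency of A1 to BA means the radius ZB is perpendicular to BA, with radius 8.1, so the center Z sits 8.1 in from both sides at Z = (-32.5, 45.7). Then |MZ| = |Z − M| = 56.1.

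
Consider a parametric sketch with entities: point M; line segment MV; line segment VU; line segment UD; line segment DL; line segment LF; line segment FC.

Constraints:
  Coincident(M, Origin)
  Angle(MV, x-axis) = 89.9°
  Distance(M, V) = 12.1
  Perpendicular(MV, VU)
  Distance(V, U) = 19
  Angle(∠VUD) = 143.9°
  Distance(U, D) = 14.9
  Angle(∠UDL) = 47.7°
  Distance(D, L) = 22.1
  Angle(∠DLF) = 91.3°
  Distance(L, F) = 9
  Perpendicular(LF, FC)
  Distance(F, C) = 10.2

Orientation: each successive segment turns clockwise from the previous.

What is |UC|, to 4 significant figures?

2.744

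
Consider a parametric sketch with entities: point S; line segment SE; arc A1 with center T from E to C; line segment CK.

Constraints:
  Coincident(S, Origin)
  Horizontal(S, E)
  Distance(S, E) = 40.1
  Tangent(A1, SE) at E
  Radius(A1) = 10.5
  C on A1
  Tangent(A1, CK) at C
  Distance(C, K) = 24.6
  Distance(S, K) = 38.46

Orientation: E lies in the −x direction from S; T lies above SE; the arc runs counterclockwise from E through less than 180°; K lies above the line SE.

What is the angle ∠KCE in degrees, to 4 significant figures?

143.5°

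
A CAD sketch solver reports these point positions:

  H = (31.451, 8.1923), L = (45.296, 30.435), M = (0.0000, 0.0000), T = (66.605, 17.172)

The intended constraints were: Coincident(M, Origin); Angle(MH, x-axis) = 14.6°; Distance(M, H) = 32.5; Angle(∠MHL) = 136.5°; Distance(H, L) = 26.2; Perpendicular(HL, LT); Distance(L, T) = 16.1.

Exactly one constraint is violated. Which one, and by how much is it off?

Distance(L, T) = 16.1 — off by 9.00.

M = (0.00, 0.00) ✓; MH at 14.60° ✓; |MH| = 32.50 ✓; ∠MHL = 136.5° ✓; |HL| = 26.20 ✓; ∠(HL, LT) = 90.00° ✓; |LT| = 25.10 ✗.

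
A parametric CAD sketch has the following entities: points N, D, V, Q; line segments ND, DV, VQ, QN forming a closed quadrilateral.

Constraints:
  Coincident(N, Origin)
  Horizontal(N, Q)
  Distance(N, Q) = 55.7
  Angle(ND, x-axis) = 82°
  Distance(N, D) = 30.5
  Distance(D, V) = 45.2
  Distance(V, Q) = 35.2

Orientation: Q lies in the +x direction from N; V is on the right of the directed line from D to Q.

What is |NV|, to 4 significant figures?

24.99

Checks: |DV| = 45.20 ✓; |VQ| = 35.20 ✓.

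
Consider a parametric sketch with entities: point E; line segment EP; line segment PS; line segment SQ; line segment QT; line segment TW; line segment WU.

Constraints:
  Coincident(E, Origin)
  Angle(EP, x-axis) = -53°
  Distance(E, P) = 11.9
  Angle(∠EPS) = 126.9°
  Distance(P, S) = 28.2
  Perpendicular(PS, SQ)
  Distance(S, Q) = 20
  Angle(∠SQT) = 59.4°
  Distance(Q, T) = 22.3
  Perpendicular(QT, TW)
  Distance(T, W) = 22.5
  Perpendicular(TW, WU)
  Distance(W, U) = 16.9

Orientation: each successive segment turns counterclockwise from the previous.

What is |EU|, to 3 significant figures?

43.7

E is at the origin; EP runs at -53.0° with length 11.9, so P = (7.16, -9.50). ∠EPS = 126.9° gives PS at 0.100° from the x-axis; with |PS| = 28.2, S = (35.4, -9.45). The perpendicularity gives SQ at right angles to PS, so SQ runs at 90.1°; with |SQ| = 20.0, Q = (35.3, 10.5). ∠SQT = 59.4° gives QT at -149° from the x-axis; with |QT| = 22.3, T = (16.2, -0.840). QT ⟂ TW, so TW runs at -59.3°; with |TW| = 22.5, W = (27.6, -20.2). TW is perpendicular to WU, so WU runs at 30.7°; with |WU| = 16.9, U = (42.2, -11.6). Then |EU| = |U − E| = 43.7.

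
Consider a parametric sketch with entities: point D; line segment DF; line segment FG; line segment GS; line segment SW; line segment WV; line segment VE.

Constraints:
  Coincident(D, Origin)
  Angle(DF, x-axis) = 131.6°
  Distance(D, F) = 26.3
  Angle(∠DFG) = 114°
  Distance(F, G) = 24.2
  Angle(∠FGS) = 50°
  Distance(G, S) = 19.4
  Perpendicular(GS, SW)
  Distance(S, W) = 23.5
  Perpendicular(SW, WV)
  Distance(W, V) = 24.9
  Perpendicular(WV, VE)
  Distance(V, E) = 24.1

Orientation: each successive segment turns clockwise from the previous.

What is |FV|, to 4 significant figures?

21.63

D is at the origin; DF runs at 131.6° with length 26.3, so F = (-17.46, 19.67). ∠DFG = 114.0° gives FG at 65.60° from the x-axis; with |FG| = 24.2, G = (-7.464, 41.71). ∠FGS = 50.0° gives GS at -64.40° from the x-axis; with |GS| = 19.4, S = (0.9183, 24.21). The perpendicularity gives SW at right angles to GS, so SW runs at -154.4°; with |SW| = 23.5, W = (-20.27, 14.06). SW ⟂ WV, so WV runs at 115.6°; with |WV| = 24.9, V = (-31.03, 36.51). Then |FV| = |V − F| = 21.63.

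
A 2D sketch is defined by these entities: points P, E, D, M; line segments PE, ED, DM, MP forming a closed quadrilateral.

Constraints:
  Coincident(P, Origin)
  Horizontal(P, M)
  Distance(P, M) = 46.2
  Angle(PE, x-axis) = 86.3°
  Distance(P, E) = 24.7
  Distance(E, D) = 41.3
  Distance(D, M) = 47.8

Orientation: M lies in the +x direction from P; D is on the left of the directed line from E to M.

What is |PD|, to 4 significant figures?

59.32

Checks: |PM| = 46.20 ✓; |PE| = 24.70 ✓; |ED| = 41.30 ✓; |DM| = 47.80 ✓.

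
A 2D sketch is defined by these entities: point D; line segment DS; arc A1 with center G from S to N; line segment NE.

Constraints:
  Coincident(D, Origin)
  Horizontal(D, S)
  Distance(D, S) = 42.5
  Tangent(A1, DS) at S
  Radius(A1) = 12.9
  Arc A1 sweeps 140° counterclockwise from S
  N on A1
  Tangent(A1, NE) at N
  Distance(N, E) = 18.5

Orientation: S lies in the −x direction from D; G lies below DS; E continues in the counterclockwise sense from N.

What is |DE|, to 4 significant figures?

50.43

D is at the origin; DS is horizontal with |DS| = 42.5 and S on the −x side, so S = (-42.50, 0.000). A1 meets DS tangentially, so GS is at right angles to DS, so G = S + (0, -12.9) = (-42.50, -12.90). On A1, S sits at bearing 90° from G; a 140° counterclockwise sweep puts N at bearing 230°, so N = G + 12.9·(cos 230°, sin 230°) = (-50.79, -22.78). Tangency of A1 to NE means the radius GN is perpendicular to NE, so NE runs along (−sin 230°, cos 230°); with |NE| = 18.5, E = (-36.62, -34.67). Then |DE| = |E − D| = 50.43.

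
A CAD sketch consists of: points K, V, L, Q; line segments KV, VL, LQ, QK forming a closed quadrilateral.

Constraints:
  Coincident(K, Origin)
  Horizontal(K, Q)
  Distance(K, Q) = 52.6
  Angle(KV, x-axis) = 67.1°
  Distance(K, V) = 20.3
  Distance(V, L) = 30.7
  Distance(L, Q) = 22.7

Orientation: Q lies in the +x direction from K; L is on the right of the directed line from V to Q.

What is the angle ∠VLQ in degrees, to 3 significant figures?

130°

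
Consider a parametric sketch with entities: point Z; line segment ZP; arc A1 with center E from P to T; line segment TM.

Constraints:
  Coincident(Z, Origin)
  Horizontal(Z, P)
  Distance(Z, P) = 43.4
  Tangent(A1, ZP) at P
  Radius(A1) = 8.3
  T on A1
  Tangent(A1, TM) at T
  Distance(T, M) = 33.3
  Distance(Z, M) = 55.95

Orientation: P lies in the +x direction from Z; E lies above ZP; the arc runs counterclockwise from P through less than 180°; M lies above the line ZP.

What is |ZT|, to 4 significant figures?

52.28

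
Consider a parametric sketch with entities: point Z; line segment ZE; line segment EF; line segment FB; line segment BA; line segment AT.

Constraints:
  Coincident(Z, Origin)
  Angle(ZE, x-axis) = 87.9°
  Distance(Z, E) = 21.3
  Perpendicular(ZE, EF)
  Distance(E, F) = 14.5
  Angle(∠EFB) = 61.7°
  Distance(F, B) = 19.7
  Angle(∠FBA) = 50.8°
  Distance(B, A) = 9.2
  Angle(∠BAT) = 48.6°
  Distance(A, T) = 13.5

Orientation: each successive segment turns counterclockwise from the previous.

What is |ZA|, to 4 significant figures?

12.56

Z is at the origin; ZE runs at 87.9° with length 21.3, so E = (0.7805, 21.29). The perpendicularity gives EF at right angles to ZE, so EF runs at 177.9°; with |EF| = 14.5, F = (-13.71, 21.82). ∠EFB = 61.7° gives FB at -63.80° from the x-axis; with |FB| = 19.7, B = (-5.012, 4.141). ∠FBA = 50.8° gives BA at 65.40° from the x-axis; with |BA| = 9.2, A = (-1.182, 12.51). Then |ZA| = |A − Z| = 12.56.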